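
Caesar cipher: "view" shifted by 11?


Word: "view"
Shift: 11
Each letter → (letter + shift) mod 26:
  'v' (21) + 11 = 6 → 'g'
  'i' (8) + 11 = 19 → 't'
  'e' (4) + 11 = 15 → 'p'
  'w' (22) + 11 = 7 → 'h'
Result = "gtph"


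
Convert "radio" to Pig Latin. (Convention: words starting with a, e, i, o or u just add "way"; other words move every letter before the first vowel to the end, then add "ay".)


Word: "radio"
Starts with consonant(s) → move to end, add 'ay'
Consonant cluster: "r"
Pig Latin = "adioray"


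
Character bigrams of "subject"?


Word: "subject" (length 7)
Number of bigrams = 7 - 2 + 1 = 6
  Position 0: "su"
  Position 1: "ub"
  Position 2: "bj"
  Position 3: "je"
  Position 4: "ec"
  Position 5: "ct"
Bigrams = "su", "ub", "bj", "je", "ec", "ct"


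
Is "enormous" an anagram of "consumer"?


Word 1: "consumer" → sorted: cemnorsu
Word 2: "enormous" → sorted: emnoorsu
Same letters? cemnorsu != emnoorsu
Anagram = No


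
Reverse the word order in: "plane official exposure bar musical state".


Original: "plane official exposure bar musical state"
Words (1..n): plane | official | exposure | bar | musical | state
Reversed (n..1): state | musical | bar | exposure | official | plane
Result = "state musical bar exposure official plane"


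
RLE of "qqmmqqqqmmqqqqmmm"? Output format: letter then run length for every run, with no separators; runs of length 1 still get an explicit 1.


String: "qqmmqqqqmmqqqqmmm"
Scanning for consecutive runs:
  'q' x 2
  'm' x 2
  'q' x 4
  'm' x 2
  'q' x 4
  'm' x 3
RLE = "q2m2q4m2q4m3"


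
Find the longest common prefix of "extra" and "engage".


Word 1: "extra"
Word 2: "engage"
Comparing from start:
  Pos 0: 'e' == 'e'
  Pos 1: 'x' != 'n' (stop)
LCP = "e" (length 1)


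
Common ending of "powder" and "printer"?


Word 1: "powder"
Word 2: "printer"
Comparing from end:
  Pos -1: 'r' == 'r'
  Pos -2: 'e' == 'e'
  Pos -3: 'd' != 't' (stop)
LCS = "er" (length 2)


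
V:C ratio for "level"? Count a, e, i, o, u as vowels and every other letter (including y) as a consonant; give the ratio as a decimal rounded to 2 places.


Word: "level"
Vowels (a,e,i,o,u): 2
Consonants: 3
Ratio = 2/3
= 0.67


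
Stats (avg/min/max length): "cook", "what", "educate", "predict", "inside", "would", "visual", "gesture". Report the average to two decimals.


Lengths: "cook"=4, "what"=4, "educate"=7, "predict"=7, "inside"=6, "would"=5, "visual"=6, "gesture"=7
Sum = 46, Count = 8
Average = 46/8 = 5.75
= avg=5.75, min=4, max=7


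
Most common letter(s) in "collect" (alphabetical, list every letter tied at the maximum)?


Word: "collect"
Letter counts:
  'c': 2
  'e': 1
  'l': 2
  'o': 1
  't': 1
Maximum count = 2
Most frequent = 'c', 'l' (2 times each)


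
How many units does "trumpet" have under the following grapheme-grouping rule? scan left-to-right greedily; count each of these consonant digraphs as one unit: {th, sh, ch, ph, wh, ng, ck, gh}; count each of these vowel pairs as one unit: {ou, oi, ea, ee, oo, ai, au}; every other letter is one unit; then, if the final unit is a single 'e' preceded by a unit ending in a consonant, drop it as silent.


Word: "trumpet" (7 letters)
Left-to-right scan:
  [1] 't' (letter)
  [2] 'r' (letter)
  [3] 'u' (letter)
  [4] 'm' (letter)
  [5] 'p' (letter)
  [6] 'e' (letter)
  [7] 't' (letter)
Units from scan: 7
Sound units = 7 units


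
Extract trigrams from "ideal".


Word: "ideal" (length 5)
Number of trigrams = 5 - 3 + 1 = 3
  Position 0: "ide"
  Position 1: "dea"
  Position 2: "eal"
Trigrams = "ide", "dea", "eal"


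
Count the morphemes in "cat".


Word: "cat"
Morphemes: cat
Each morpheme carries meaning
= 1 morpheme


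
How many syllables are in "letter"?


Word: "letter"
Syllable breakdown: let · ter
Counting: 2 parts
= 2 syllables


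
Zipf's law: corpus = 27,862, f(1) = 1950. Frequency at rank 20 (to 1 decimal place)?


Zipf's law: f(r) = f(1) / r
f(1) = 1950
f(20) = 1950 / 20
= 97.5 occurrences


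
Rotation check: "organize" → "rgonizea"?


Word: "organize", Candidate: "rgonizea"
Method: check if candidate is substring of word+word
"organizeorganize" contains "rgonizea"? No
Is rotation = No


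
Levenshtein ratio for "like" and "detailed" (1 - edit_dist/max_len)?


Word 1: "like" (length 4)
Word 2: "detailed" (length 8)
One optimal edit sequence:
  1. insert 'd'  (+1)
  2. insert 'e'  (+1)
  3. insert 't'  (+1)
  4. substitute 'l' -> 'a'  (+1)
  5. keep 'i'
  6. substitute 'k' -> 'l'  (+1)
  7. keep 'e'
  8. insert 'd'  (+1)
Edit distance = 6
Max length = max(4, 8) = 8
Similarity = 1 - 6/8
= 0.2500


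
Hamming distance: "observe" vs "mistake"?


Comparing character by character (same length = 7):
  Pos 0: 'o' vs 'm' !=
  Pos 1: 'b' vs 'i' !=
  Pos 2: 's' vs 's' =
  Pos 3: 'e' vs 't' !=
  Pos 4: 'r' vs 'a' !=
  Pos 5: 'v' vs 'k' !=
  Pos 6: 'e' vs 'e' =
Hamming distance = 5


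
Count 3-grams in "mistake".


Word: "mistake" (length 7)
Number of 3-grams = length - 3 + 1 = 7 - 3 + 1
= 5


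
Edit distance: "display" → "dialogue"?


Word 1: "display" (length 7)
Word 2: "dialogue" (length 8)
One optimal edit sequence (insert/delete/substitute each cost 1):
  1. keep 'd'
  2. keep 'i'
  3. insert 'a'  (+1)
  4. substitute 's' -> 'l'  (+1)
  5. substitute 'p' -> 'o'  (+1)
  6. substitute 'l' -> 'g'  (+1)
  7. substitute 'a' -> 'u'  (+1)
  8. substitute 'y' -> 'e'  (+1)
Total edit operations: 6
Edit distance = 6


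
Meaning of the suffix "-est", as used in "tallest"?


Suffix: -est
Example: tallest (tall + -est)
Meaning = most


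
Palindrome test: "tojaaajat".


Word: "tojaaajat"
Reversed: "tajaaajot"
Forward == Backward? tojaaajat != tajaaajot
Palindrome = No


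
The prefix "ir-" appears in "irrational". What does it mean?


Prefix: ir-
Example: irrational (ir- + rational)
Meaning = not


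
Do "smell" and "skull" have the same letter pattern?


Pattern of "smell": [0, 1, 2, 3, 3]
Pattern of "skull": [0, 1, 2, 3, 3]
Patterns match
Same pattern = Yes


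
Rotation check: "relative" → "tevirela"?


Word: "relative", Candidate: "tevirela"
Method: check if candidate is substring of word+word
"relativerelative" contains "tevirela"? No
Is rotation = No


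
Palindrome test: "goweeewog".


Word: "goweeewog"
Reversed: "goweeewog"
Forward == Backward? goweeewog == goweeewog
Palindrome = Yes


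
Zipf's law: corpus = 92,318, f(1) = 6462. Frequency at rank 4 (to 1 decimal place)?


Zipf's law: f(r) = f(1) / r
f(1) = 6462
f(4) = 6462 / 4
= 1615.5 occurrences


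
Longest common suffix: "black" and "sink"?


Word 1: "black"
Word 2: "sink"
Comparing from end:
  Pos -1: 'k' == 'k'
  Pos -2: 'c' != 'n' (stop)
LCS = "k" (length 1)


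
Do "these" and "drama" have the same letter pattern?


Pattern of "these": [0, 1, 2, 3, 2]
Pattern of "drama": [0, 1, 2, 3, 2]
Patterns match
Same pattern = Yes


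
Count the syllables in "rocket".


Word: "rocket"
Syllable breakdown: rock / et
Counting: 2 parts
= 2 syllables


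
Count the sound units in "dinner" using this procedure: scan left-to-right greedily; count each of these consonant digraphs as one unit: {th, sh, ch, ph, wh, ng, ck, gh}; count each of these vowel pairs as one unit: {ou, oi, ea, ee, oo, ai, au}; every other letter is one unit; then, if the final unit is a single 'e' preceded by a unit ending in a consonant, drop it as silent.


Word: "dinner" (6 letters)
Left-to-right scan:
  (1) 'd' (letter)
  (2) 'i' (letter)
  (3) 'n' (letter)
  (4) 'n' (letter)
  (5) 'e' (letter)
  (6) 'r' (letter)
Units from scan: 6
Sound units = 6 units


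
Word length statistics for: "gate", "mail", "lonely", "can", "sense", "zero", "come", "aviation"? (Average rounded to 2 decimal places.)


Lengths: "gate"=4, "mail"=4, "lonely"=6, "can"=3, "sense"=5, "zero"=4, "come"=4, "aviation"=8
Sum = 38, Count = 8
Average = 38/8 = 4.75
= avg=4.75, min=3, max=8


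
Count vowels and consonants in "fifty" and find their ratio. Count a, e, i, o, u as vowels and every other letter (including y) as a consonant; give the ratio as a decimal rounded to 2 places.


Word: "fifty"
Vowels (a,e,i,o,u): 1
Consonants: 4
Ratio = 1/4
= 0.25


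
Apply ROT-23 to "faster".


Word: "faster"
Shift: 23
Each letter → (letter + shift) mod 26:
  'f' (5) + 23 = 2 → 'c'
  'a' (0) + 23 = 23 → 'x'
  's' (18) + 23 = 15 → 'p'
  't' (19) + 23 = 16 → 'q'
  'e' (4) + 23 = 1 → 'b'
  'r' (17) + 23 = 14 → 'o'
Result = "cxpqbo"


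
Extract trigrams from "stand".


Word: "stand" (length 5)
Number of trigrams = 5 - 3 + 1 = 3
  Position 0: "sta"
  Position 1: "tan"
  Position 2: "and"
Trigrams = "sta", "tan", "and"


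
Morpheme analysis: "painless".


Word: "painless"
Morphemes: pain / -less
Each morpheme carries meaning
= 2 morphemes


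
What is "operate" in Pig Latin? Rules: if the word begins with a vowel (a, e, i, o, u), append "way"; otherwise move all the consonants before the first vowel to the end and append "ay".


Word: "operate"
Starts with vowel → add 'way'
Pig Latin = "operateway"


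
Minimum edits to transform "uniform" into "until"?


Word 1: "uniform" (length 7)
Word 2: "until" (length 5)
One optimal edit sequence (insert/delete/substitute each cost 1):
  1. keep 'u'
  2. keep 'n'
  3. delete 'i'  (+1)
  4. delete 'f'  (+1)
  5. substitute 'o' -> 't'  (+1)
  6. substitute 'r' -> 'i'  (+1)
  7. substitute 'm' -> 'l'  (+1)
Total edit operations: 5
Edit distance = 5


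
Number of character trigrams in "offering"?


Word: "offering" (length 8)
Number of 3-grams = length - 3 + 1 = 8 - 3 + 1
= 6


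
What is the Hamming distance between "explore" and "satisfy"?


Comparing character by character (same length = 7):
  Pos 0: 'e' vs 's' !=
  Pos 1: 'x' vs 'a' !=
  Pos 2: 'p' vs 't' !=
  Pos 3: 'l' vs 'i' !=
  Pos 4: 'o' vs 's' !=
  Pos 5: 'r' vs 'f' !=
  Pos 6: 'e' vs 'y' !=
Hamming distance = 7


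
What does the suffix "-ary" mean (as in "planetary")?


Suffix: -ary
As in: planetary -> planet + -ary
Meaning = relating to


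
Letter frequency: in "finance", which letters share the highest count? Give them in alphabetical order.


Word: "finance"
Letter counts:
  'a': 1
  'c': 1
  'e': 1
  'f': 1
  'i': 1
  'n': 2
Maximum count = 2
Most frequent = 'n' (2 times each)


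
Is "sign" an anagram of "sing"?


Word 1: "sing" → sorted: gins
Word 2: "sign" → sorted: gins
Same letters? gins == gins
Anagram = Yes


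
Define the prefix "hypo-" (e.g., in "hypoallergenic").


Prefix: hypo-
Example: hypoallergenic (hypo- + allergenic)
Meaning = under / below normal


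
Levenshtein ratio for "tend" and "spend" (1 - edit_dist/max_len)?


Word 1: "tend" (length 4)
Word 2: "spend" (length 5)
One optimal edit sequence:
  1. insert 's'  (+1)
  2. substitute 't' -> 'p'  (+1)
  3. keep 'e'
  4. keep 'n'
  5. keep 'd'
Edit distance = 2
Max length = max(4, 5) = 5
Similarity = 1 - 2/5
= 0.6000


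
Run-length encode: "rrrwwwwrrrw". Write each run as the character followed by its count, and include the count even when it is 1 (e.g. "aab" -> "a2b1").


String: "rrrwwwwrrrw"
Scanning for consecutive runs:
  'r' x 3
  'w' x 4
  'r' x 3
  'w' x 1
RLE = "r3w4r3w1"


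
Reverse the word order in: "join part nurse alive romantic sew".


Original: "join part nurse alive romantic sew"
Words (1..n): join | part | nurse | alive | romantic | sew
Reversed (n..1): sew | romantic | alive | nurse | part | join
Result = "sew romantic alive nurse part join"


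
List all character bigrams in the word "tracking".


Word: "tracking" (length 8)
Number of bigrams = 8 - 2 + 1 = 7
  Position 0: "tr"
  Position 1: "ra"
  Position 2: "ac"
  Position 3: "ck"
  Position 4: "ki"
  Position 5: "in"
  Position 6: "ng"
Bigrams = "tr", "ra", "ac", "ck", "ki", "in", "ng"


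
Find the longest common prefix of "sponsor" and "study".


Word 1: "sponsor"
Word 2: "study"
Comparing from start:
  Pos 0: 's' == 's'
  Pos 1: 'p' != 't' (stop)
LCP = "s" (length 1)


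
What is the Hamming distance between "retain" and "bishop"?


Comparing character by character (same length = 6):
  Pos 0: 'r' vs 'b' !=
  Pos 1: 'e' vs 'i' !=
  Pos 2: 't' vs 's' !=
  Pos 3: 'a' vs 'h' !=
  Pos 4: 'i' vs 'o' !=
  Pos 5: 'n' vs 'p' !=
Hamming distance = 6


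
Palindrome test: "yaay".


Word: "yaay"
Reversed: "yaay"
Forward == Backward? yaay == yaay
Palindrome = Yes


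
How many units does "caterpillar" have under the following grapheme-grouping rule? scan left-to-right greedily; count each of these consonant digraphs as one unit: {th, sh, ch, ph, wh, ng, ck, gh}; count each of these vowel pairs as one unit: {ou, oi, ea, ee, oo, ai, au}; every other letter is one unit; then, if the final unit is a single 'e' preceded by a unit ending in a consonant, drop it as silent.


Word: "caterpillar" (11 letters)
Left-to-right scan:
  1. 'c' (letter)
  2. 'a' (letter)
  3. 't' (letter)
  4. 'e' (letter)
  5. 'r' (letter)
  6. 'p' (letter)
  7. 'i' (letter)
  8. 'l' (letter)
  9. 'l' (letter)
  10. 'a' (letter)
  11. 'r' (letter)
Units from scan: 11
Sound units = 11 units


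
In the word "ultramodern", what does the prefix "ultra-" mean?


Prefix: ultra-
Example: ultramodern = ultra- + modern
Meaning = beyond


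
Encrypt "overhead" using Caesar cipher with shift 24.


Word: "overhead"
Shift: 24
Each letter → (letter + shift) mod 26:
  'o' (14) + 24 = 12 → 'm'
  'v' (21) + 24 = 19 → 't'
  'e' (4) + 24 = 2 → 'c'
  'r' (17) + 24 = 15 → 'p'
  'h' (7) + 24 = 5 → 'f'
  'e' (4) + 24 = 2 → 'c'
  'a' (0) + 24 = 24 → 'y'
  'd' (3) + 24 = 1 → 'b'
Result = "mtcpfcyb"


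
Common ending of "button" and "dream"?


Word 1: "button"
Word 2: "dream"
Comparing from end:
  Pos -1: 'n' != 'm' (stop)
LCS = "" (length 0)


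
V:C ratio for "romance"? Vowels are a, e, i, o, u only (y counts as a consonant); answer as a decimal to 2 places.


Word: "romance"
Vowels (a,e,i,o,u): 3
Consonants: 4
Ratio = 3/4
= 0.75


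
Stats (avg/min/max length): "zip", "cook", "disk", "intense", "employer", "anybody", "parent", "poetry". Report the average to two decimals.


Lengths: "zip"=3, "cook"=4, "disk"=4, "intense"=7, "employer"=8, "anybody"=7, "parent"=6, "poetry"=6
Sum = 45, Count = 8
Average = 45/8 = 5.63
= avg=5.63, min=3, max=8


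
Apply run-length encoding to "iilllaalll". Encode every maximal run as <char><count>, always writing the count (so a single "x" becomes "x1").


String: "iilllaalll"
Scanning for consecutive runs:
  'i' x 2
  'l' x 3
  'a' x 2
  'l' x 3
RLE = "i2l3a2l3"


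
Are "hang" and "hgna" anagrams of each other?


Word 1: "hang" → sorted: aghn
Word 2: "hgna" → sorted: aghn
Same letters? aghn == aghn
Anagram = Yes


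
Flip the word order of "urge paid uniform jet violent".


Original: "urge paid uniform jet violent"
Words (1..n): urge | paid | uniform | jet | violent
Reversed (n..1): violent | jet | uniform | paid | urge
Result = "violent jet uniform paid urge"


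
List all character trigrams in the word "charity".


Word: "charity" (length 7)
Number of trigrams = 7 - 3 + 1 = 5
  Position 0: "cha"
  Position 1: "har"
  Position 2: "ari"
  Position 3: "rit"
  Position 4: "ity"
Trigrams = "cha", "har", "ari", "rit", "ity"


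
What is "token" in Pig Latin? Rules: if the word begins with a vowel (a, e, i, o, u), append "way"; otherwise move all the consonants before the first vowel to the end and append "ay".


Word: "token"
Starts with consonant(s) → move to end, add 'ay'
Consonant cluster: "t"
Pig Latin = "okentay"


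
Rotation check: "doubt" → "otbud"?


Word: "doubt", Candidate: "otbud"
Method: check if candidate is substring of word+word
"doubtdoubt" contains "otbud"? No
Is rotation = No


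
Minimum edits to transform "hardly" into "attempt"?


Word 1: "hardly" (length 6)
Word 2: "attempt" (length 7)
One optimal edit sequence (insert/delete/substitute each cost 1):
  1. insert 'a'  (+1)
  2. substitute 'h' -> 't'  (+1)
  3. substitute 'a' -> 't'  (+1)
  4. substitute 'r' -> 'e'  (+1)
  5. substitute 'd' -> 'm'  (+1)
  6. substitute 'l' -> 'p'  (+1)
  7. substitute 'y' -> 't'  (+1)
Total edit operations: 7
Edit distance = 7


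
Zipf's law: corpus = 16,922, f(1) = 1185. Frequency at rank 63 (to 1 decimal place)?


Zipf's law: f(r) = f(1) / r
f(1) = 1185
f(63) = 1185 / 63
= 18.8 occurrences


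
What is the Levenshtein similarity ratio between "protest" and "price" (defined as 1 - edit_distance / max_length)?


Word 1: "protest" (length 7)
Word 2: "price" (length 5)
One optimal edit sequence:
  1. keep 'p'
  2. keep 'r'
  3. substitute 'o' -> 'i'  (+1)
  4. substitute 't' -> 'c'  (+1)
  5. keep 'e'
  6. delete 's'  (+1)
  7. delete 't'  (+1)
Edit distance = 4
Max length = max(7, 5) = 7
Similarity = 1 - 4/7
= 0.4286


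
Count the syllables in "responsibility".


Word: "responsibility"
Syllable breakdown: re | spon | si | bil | i | ty
Counting: 6 parts
= 6 syllables


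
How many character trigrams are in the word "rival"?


Word: "rival" (length 5)
Number of 3-grams = length - 3 + 1 = 5 - 3 + 1
= 3


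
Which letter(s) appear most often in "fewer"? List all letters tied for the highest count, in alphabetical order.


Word: "fewer"
Letter counts:
  'e': 2
  'f': 1
  'r': 1
  'w': 1
Maximum count = 2
Most frequent = 'e' (2 times each)


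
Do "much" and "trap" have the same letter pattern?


Pattern of "much": [0, 1, 2, 3]
Pattern of "trap": [0, 1, 2, 3]
Patterns match
Same pattern = Yes


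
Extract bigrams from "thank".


Word: "thank" (length 5)
Number of bigrams = 5 - 2 + 1 = 4
  Position 0: "th"
  Position 1: "ha"
  Position 2: "an"
  Position 3: "nk"
Bigrams = "th", "ha", "an", "nk"


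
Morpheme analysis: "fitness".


Word: "fitness"
Morphemes: fit / -ness
Each morpheme carries meaning
= 2 morphemes


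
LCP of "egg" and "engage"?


Word 1: "egg"
Word 2: "engage"
Comparing from start:
  Pos 0: 'e' == 'e'
  Pos 1: 'g' != 'n' (stop)
LCP = "e" (length 1)


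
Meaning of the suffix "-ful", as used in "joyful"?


Suffix: -ful
As in: joyful -> joy + -ful
Meaning = full of


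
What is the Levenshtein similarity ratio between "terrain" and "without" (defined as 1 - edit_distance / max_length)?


Word 1: "terrain" (length 7)
Word 2: "without" (length 7)
One optimal edit sequence:
  1. substitute 't' -> 'w'  (+1)
  2. substitute 'e' -> 'i'  (+1)
  3. substitute 'r' -> 't'  (+1)
  4. substitute 'r' -> 'h'  (+1)
  5. substitute 'a' -> 'o'  (+1)
  6. substitute 'i' -> 'u'  (+1)
  7. substitute 'n' -> 't'  (+1)
Edit distance = 7
Max length = max(7, 7) = 7
Similarity = 1 - 7/7
= 0.0000


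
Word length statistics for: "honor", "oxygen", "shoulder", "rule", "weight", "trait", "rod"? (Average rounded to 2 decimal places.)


Lengths: "honor"=5, "oxygen"=6, "shoulder"=8, "rule"=4, "weight"=6, "trait"=5, "rod"=3
Sum = 37, Count = 7
Average = 37/7 = 5.29
= avg=5.29, min=3, max=8


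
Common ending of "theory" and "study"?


Word 1: "theory"
Word 2: "study"
Comparing from end:
  Pos -1: 'y' == 'y'
  Pos -2: 'r' != 'd' (stop)
LCS = "y" (length 1)


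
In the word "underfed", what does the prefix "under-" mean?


Prefix: under-
Example: underfed (under- + fed)
Meaning = insufficient


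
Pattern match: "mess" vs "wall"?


Pattern of "mess": [0, 1, 2, 2]
Pattern of "wall": [0, 1, 2, 2]
Patterns match
Same pattern = Yes


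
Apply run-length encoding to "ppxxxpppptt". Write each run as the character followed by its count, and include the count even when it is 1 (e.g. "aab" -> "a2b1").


String: "ppxxxpppptt"
Scanning for consecutive runs:
  'p' x 2
  'x' x 3
  'p' x 4
  't' x 2
RLE = "p2x3p4t2"


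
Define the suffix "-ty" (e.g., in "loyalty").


Suffix: -ty
As in: loyalty -> loyal + -ty
Meaning = quality of


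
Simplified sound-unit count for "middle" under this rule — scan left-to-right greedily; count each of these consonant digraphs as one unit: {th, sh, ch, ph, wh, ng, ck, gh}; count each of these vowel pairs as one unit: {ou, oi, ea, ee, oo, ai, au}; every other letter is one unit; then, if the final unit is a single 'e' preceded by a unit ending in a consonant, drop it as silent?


Word: "middle" (6 letters)
Left-to-right scan:
  [1] 'm' (letter)
  [2] 'i' (letter)
  [3] 'd' (letter)
  [4] 'd' (letter)
  [5] 'l' (letter)
  [6] 'e' (letter)
Units from scan: 6
Final unit is 'e' after a consonant -> drop as silent (-1)
Sound units = 5 units


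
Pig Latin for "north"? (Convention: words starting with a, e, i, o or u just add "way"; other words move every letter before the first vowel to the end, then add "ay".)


Word: "north"
Starts with consonant(s) → move to end, add 'ay'
Consonant cluster: "n"
Pig Latin = "orthnay"


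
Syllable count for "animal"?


Word: "animal"
Syllable breakdown: an | i | mal
Counting: 3 parts
= 3 syllables


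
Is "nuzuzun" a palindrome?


Word: "nuzuzun"
Reversed: "nuzuzun"
Forward == Backward? nuzuzun == nuzuzun
Palindrome = Yes


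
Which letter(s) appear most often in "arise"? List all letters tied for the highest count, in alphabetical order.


Word: "arise"
Letter counts:
  'a': 1
  'e': 1
  'i': 1
  'r': 1
  's': 1
Maximum count = 1
Most frequent = 'a', 'e', 'i', 'r', 's' (1 time each)


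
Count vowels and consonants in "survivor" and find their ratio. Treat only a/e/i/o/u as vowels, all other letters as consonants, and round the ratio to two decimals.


Word: "survivor"
Vowels (a,e,i,o,u): 3
Consonants: 5
Ratio = 3/5
= 0.60


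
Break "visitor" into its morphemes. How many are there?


Word: "visitor"
Morphemes: visit / -or
Each morpheme carries meaning
= 2 morphemes


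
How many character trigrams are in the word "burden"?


Word: "burden" (length 6)
Number of 3-grams = length - 3 + 1 = 6 - 3 + 1
= 4


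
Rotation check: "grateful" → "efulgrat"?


Word: "grateful", Candidate: "efulgrat"
Method: check if candidate is substring of word+word
"gratefulgrateful" contains "efulgrat"? Yes
Is rotation = Yes


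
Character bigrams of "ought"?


Word: "ought" (length 5)
Number of bigrams = 5 - 2 + 1 = 4
  Position 0: "ou"
  Position 1: "ug"
  Position 2: "gh"
  Position 3: "ht"
Bigrams = "ou", "ug", "gh", "ht"


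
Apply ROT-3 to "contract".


Word: "contract"
Shift: 3
Each letter → (letter + shift) mod 26:
  'c' (2) + 3 = 5 → 'f'
  'o' (14) + 3 = 17 → 'r'
  'n' (13) + 3 = 16 → 'q'
  't' (19) + 3 = 22 → 'w'
  'r' (17) + 3 = 20 → 'u'
  'a' (0) + 3 = 3 → 'd'
  'c' (2) + 3 = 5 → 'f'
  't' (19) + 3 = 22 → 'w'
Result = "frqwudfw"


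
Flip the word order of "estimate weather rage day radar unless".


Original: "estimate weather rage day radar unless"
Words (1..n): estimate | weather | rage | day | radar | unless
Reversed (n..1): unless | radar | day | rage | weather | estimate
Result = "unless radar day rage weather estimate"


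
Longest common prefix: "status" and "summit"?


Word 1: "status"
Word 2: "summit"
Comparing from start:
  Pos 0: 's' == 's'
  Pos 1: 't' != 'u' (stop)
LCP = "s" (length 1)


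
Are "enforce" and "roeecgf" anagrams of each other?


Word 1: "enforce" → sorted: ceefnor
Word 2: "roeecgf" → sorted: ceefgor
Same letters? ceefnor != ceefgor
Anagram = No


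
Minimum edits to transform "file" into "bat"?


Word 1: "file" (length 4)
Word 2: "bat" (length 3)
One optimal edit sequence (insert/delete/substitute each cost 1):
  1. delete 'f'  (+1)
  2. substitute 'i' -> 'b'  (+1)
  3. substitute 'l' -> 'a'  (+1)
  4. substitute 'e' -> 't'  (+1)
Total edit operations: 4
Edit distance = 4


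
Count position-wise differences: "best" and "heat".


Comparing character by character (same length = 4):
  Pos 0: 'b' vs 'h' !=
  Pos 1: 'e' vs 'e' =
  Pos 2: 's' vs 'a' !=
  Pos 3: 't' vs 't' =
Hamming distance = 2


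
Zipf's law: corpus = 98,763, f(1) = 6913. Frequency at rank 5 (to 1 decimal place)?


Zipf's law: f(r) = f(1) / r
f(1) = 6913
f(5) = 6913 / 5
= 1382.6 occurrences


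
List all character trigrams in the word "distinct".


Word: "distinct" (length 8)
Number of trigrams = 8 - 3 + 1 = 6
  Position 0: "dis"
  Position 1: "ist"
  Position 2: "sti"
  Position 3: "tin"
  Position 4: "inc"
  Position 5: "nct"
Trigrams = "dis", "ist", "sti", "tin", "inc", "nct"


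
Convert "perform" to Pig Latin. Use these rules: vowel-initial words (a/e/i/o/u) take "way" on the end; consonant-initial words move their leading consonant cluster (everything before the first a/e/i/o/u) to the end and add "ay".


Word: "perform"
Starts with consonant(s) → move to end, add 'ay'
Consonant cluster: "p"
Pig Latin = "erformpay"


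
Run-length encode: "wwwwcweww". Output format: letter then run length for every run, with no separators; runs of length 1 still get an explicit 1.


String: "wwwwcweww"
Scanning for consecutive runs:
  'w' x 4
  'c' x 1
  'w' x 1
  'e' x 1
  'w' x 2
RLE = "w4c1w1e1w2"


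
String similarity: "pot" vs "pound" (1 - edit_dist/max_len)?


Word 1: "pot" (length 3)
Word 2: "pound" (length 5)
One optimal edit sequence:
  1. keep 'p'
  2. keep 'o'
  3. insert 'u'  (+1)
  4. insert 'n'  (+1)
  5. substitute 't' -> 'd'  (+1)
Edit distance = 3
Max length = max(3, 5) = 5
Similarity = 1 - 3/5
= 0.4000


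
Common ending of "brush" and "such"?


Word 1: "brush"
Word 2: "such"
Comparing from end:
  Pos -1: 'h' == 'h'
  Pos -2: 's' != 'c' (stop)
LCS = "h" (length 1)


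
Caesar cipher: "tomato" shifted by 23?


Word: "tomato"
Shift: 23
Each letter → (letter + shift) mod 26:
  't' (19) + 23 = 16 → 'q'
  'o' (14) + 23 = 11 → 'l'
  'm' (12) + 23 = 9 → 'j'
  'a' (0) + 23 = 23 → 'x'
  't' (19) + 23 = 16 → 'q'
  'o' (14) + 23 = 11 → 'l'
Result = "qljxql"


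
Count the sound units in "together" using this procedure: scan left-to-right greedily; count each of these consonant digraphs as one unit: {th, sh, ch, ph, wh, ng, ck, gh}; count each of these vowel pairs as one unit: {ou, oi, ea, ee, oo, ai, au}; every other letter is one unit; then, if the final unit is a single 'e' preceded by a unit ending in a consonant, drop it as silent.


Word: "together" (8 letters)
Left-to-right scan:
  [1] 't' (letter)
  [2] 'o' (letter)
  [3] 'g' (letter)
  [4] 'e' (letter)
  [5] 'th' (digraph)
  [6] 'e' (letter)
  [7] 'r' (letter)
Units from scan: 7
Sound units = 7 units


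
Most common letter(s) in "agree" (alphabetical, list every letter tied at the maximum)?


Word: "agree"
Letter counts:
  'a': 1
  'e': 2
  'g': 1
  'r': 1
Maximum count = 2
Most frequent = 'e' (2 times each)


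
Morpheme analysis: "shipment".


Word: "shipment"
Morphemes: ship | -ment
Each morpheme carries meaning
= 2 morphemes


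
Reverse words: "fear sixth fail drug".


Original: "fear sixth fail drug"
Words (1..n): fear | sixth | fail | drug
Reversed (n..1): drug | fail | sixth | fear
Result = "drug fail sixth fear"


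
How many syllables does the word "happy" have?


Word: "happy"
Syllable breakdown: hap | py
Counting: 2 parts
= 2 syllables


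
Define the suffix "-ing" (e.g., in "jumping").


Suffix: -ing
Example: jumping (jump + -ing)
Meaning = present participle


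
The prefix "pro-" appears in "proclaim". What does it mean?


Prefix: pro-
As in: proclaim -> pro- + claim
Meaning = forward / in favor of


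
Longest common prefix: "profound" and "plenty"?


Word 1: "profound"
Word 2: "plenty"
Comparing from start:
  Pos 0: 'p' == 'p'
  Pos 1: 'r' != 'l' (stop)
LCP = "p" (length 1)


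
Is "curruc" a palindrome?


Word: "curruc"
Reversed: "curruc"
Forward == Backward? curruc == curruc
Palindrome = Yes


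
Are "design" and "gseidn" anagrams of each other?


Word 1: "design" → sorted: degins
Word 2: "gseidn" → sorted: degins
Same letters? degins == degins
Anagram = Yes


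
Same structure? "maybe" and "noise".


Pattern of "maybe": [0, 1, 2, 3, 4]
Pattern of "noise": [0, 1, 2, 3, 4]
Patterns match
Same pattern = Yes


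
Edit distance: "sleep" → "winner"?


Word 1: "sleep" (length 5)
Word 2: "winner" (length 6)
One optimal edit sequence (insert/delete/substitute each cost 1):
  1. insert 'w'  (+1)
  2. substitute 's' -> 'i'  (+1)
  3. substitute 'l' -> 'n'  (+1)
  4. substitute 'e' -> 'n'  (+1)
  5. keep 'e'
  6. substitute 'p' -> 'r'  (+1)
Total edit operations: 5
Edit distance = 5


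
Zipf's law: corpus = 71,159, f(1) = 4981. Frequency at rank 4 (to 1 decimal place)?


Zipf's law: f(r) = f(1) / r
f(1) = 4981
f(4) = 4981 / 4
= 1245.3 occurrences


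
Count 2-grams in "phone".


Word: "phone" (length 5)
Number of 2-grams = length - 2 + 1 = 5 - 2 + 1
= 4


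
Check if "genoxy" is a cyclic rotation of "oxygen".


Word: "oxygen", Candidate: "genoxy"
Method: check if candidate is substring of word+word
"oxygenoxygen" contains "genoxy"? Yes
Is rotation = Yes


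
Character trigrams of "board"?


Word: "board" (length 5)
Number of trigrams = 5 - 3 + 1 = 3
  Position 0: "boa"
  Position 1: "oar"
  Position 2: "ard"
Trigrams = "boa", "oar", "ard"


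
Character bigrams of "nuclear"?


Word: "nuclear" (length 7)
Number of bigrams = 7 - 2 + 1 = 6
  Position 0: "nu"
  Position 1: "uc"
  Position 2: "cl"
  Position 3: "le"
  Position 4: "ea"
  Position 5: "ar"
Bigrams = "nu", "uc", "cl", "le", "ea", "ar"


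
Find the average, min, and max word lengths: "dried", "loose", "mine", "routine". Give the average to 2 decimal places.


Lengths: "dried"=5, "loose"=5, "mine"=4, "routine"=7
Sum = 21, Count = 4
Average = 21/4 = 5.25
= avg=5.25, min=4, max=7


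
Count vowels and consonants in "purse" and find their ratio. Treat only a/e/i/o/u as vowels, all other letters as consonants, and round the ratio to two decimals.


Word: "purse"
Vowels (a,e,i,o,u): 2
Consonants: 3
Ratio = 2/3
= 0.67


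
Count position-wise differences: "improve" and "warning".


Comparing character by character (same length = 7):
  Pos 0: 'i' vs 'w' !=
  Pos 1: 'm' vs 'a' !=
  Pos 2: 'p' vs 'r' !=
  Pos 3: 'r' vs 'n' !=
  Pos 4: 'o' vs 'i' !=
  Pos 5: 'v' vs 'n' !=
  Pos 6: 'e' vs 'g' !=
Hamming distance = 7


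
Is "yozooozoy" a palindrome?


Word: "yozooozoy"
Reversed: "yozooozoy"
Forward == Backward? yozooozoy == yozooozoy
Palindrome = Yes


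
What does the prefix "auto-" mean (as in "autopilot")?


Prefix: auto-
Example: autopilot = auto- + pilot
Meaning = self


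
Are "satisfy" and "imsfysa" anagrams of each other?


Word 1: "satisfy" → sorted: afissty
Word 2: "imsfysa" → sorted: afimssy
Same letters? afissty != afimssy
Anagram = No


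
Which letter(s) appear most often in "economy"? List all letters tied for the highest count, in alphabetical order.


Word: "economy"
Letter counts:
  'c': 1
  'e': 1
  'm': 1
  'n': 1
  'o': 2
  'y': 1
Maximum count = 2
Most frequent = 'o' (2 times each)


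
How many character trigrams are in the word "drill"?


Word: "drill" (length 5)
Number of 3-grams = length - 3 + 1 = 5 - 3 + 1
= 3


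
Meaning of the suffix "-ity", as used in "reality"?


Suffix: -ity
Example: reality (real + -ity)
Meaning = quality of


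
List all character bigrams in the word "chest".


Word: "chest" (length 5)
Number of bigrams = 5 - 2 + 1 = 4
  Position 0: "ch"
  Position 1: "he"
  Position 2: "es"
  Position 3: "st"
Bigrams = "ch", "he", "es", "st"


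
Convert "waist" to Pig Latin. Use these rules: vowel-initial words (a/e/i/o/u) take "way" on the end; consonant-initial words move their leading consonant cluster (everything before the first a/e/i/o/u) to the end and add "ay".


Word: "waist"
Starts with consonant(s) → move to end, add 'ay'
Consonant cluster: "w"
Pig Latin = "aistway"


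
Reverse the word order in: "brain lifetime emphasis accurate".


Original: "brain lifetime emphasis accurate"
Words (1..n): brain | lifetime | emphasis | accurate
Reversed (n..1): accurate | emphasis | lifetime | brain
Result = "accurate emphasis lifetime brain"


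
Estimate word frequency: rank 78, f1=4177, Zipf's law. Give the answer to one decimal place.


Zipf's law: f(r) = f(1) / r
f(1) = 4177
f(78) = 4177 / 78
= 53.6 occurrences


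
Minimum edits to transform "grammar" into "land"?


Word 1: "grammar" (length 7)
Word 2: "land" (length 4)
One optimal edit sequence (insert/delete/substitute each cost 1):
  1. delete 'g'  (+1)
  2. substitute 'r' -> 'l'  (+1)
  3. keep 'a'
  4. delete 'm'  (+1)
  5. delete 'm'  (+1)
  6. substitute 'a' -> 'n'  (+1)
  7. substitute 'r' -> 'd'  (+1)
Total edit operations: 6
Edit distance = 6


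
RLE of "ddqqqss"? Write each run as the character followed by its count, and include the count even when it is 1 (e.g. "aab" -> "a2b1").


String: "ddqqqss"
Scanning for consecutive runs:
  'd' x 2
  'q' x 3
  's' x 2
RLE = "d2q3s2"


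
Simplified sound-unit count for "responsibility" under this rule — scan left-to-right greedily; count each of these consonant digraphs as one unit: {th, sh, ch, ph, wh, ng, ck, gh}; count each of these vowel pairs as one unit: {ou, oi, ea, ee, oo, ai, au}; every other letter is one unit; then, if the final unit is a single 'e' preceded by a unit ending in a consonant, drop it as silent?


Word: "responsibility" (14 letters)
Left-to-right scan:
  (1) 'r' (letter)
  (2) 'e' (letter)
  (3) 's' (letter)
  (4) 'p' (letter)
  (5) 'o' (letter)
  (6) 'n' (letter)
  (7) 's' (letter)
  (8) 'i' (letter)
  (9) 'b' (letter)
  (10) 'i' (letter)
  (11) 'l' (letter)
  (12) 'i' (letter)
  (13) 't' (letter)
  (14) 'y' (letter)
Units from scan: 14
Sound units = 14 units


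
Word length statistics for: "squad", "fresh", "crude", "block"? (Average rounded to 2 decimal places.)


Lengths: "squad"=5, "fresh"=5, "crude"=5, "block"=5
Sum = 20, Count = 4
Average = 20/4 = 5.00
= avg=5.00, min=5, max=5


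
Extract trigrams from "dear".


Word: "dear" (length 4)
Number of trigrams = 4 - 3 + 1 = 2
  Position 0: "dea"
  Position 1: "ear"
Trigrams = "dea", "ear"


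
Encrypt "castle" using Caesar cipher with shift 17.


Word: "castle"
Shift: 17
Each letter → (letter + shift) mod 26:
  'c' (2) + 17 = 19 → 't'
  'a' (0) + 17 = 17 → 'r'
  's' (18) + 17 = 9 → 'j'
  't' (19) + 17 = 10 → 'k'
  'l' (11) + 17 = 2 → 'c'
  'e' (4) + 17 = 21 → 'v'
Result = "trjkcv"


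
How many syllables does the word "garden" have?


Word: "garden"
Syllable breakdown: gar-den
Counting: 2 parts
= 2 syllables


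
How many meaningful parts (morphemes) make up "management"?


Word: "management"
Morphemes: manage | -ment
Each morpheme carries meaning
= 2 morphemes


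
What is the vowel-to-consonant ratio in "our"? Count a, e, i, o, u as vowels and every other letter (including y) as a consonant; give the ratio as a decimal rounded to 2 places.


Word: "our"
Vowels (a,e,i,o,u): 2
Consonants: 1
Ratio = 2/1
= 2.00


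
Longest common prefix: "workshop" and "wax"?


Word 1: "workshop"
Word 2: "wax"
Comparing from start:
  Pos 0: 'w' == 'w'
  Pos 1: 'o' != 'a' (stop)
LCP = "w" (length 1)


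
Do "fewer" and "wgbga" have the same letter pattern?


Pattern of "fewer": [0, 1, 2, 1, 3]
Pattern of "wgbga": [0, 1, 2, 1, 3]
Patterns match
Same pattern = Yes


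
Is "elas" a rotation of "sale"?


Word: "sale", Candidate: "elas"
Method: check if candidate is substring of word+word
"salesale" contains "elas"? No
Is rotation = No


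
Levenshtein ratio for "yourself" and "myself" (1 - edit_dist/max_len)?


Word 1: "yourself" (length 8)
Word 2: "myself" (length 6)
One optimal edit sequence:
  1. delete 'y'  (+1)
  2. delete 'o'  (+1)
  3. substitute 'u' -> 'm'  (+1)
  4. substitute 'r' -> 'y'  (+1)
  5. keep 's'
  6. keep 'e'
  7. keep 'l'
  8. keep 'f'
Edit distance = 4
Max length = max(8, 6) = 8
Similarity = 1 - 4/8
= 0.5000


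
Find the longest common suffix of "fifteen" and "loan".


Word 1: "fifteen"
Word 2: "loan"
Comparing from end:
  Pos -1: 'n' == 'n'
  Pos -2: 'e' != 'a' (stop)
LCS = "n" (length 1)


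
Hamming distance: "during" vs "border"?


Comparing character by character (same length = 6):
  Pos 0: 'd' vs 'b' !=
  Pos 1: 'u' vs 'o' !=
  Pos 2: 'r' vs 'r' =
  Pos 3: 'i' vs 'd' !=
  Pos 4: 'n' vs 'e' !=
  Pos 5: 'g' vs 'r' !=
Hamming distance = 5


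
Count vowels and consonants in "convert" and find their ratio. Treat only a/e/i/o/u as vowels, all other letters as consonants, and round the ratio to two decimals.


Word: "convert"
Vowels (a,e,i,o,u): 2
Consonants: 5
Ratio = 2/5
= 0.40


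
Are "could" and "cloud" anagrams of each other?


Word 1: "could" → sorted: cdlou
Word 2: "cloud" → sorted: cdlou
Same letters? cdlou == cdlou
Anagram = Yes


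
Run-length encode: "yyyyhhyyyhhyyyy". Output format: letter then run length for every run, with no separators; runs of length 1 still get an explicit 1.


String: "yyyyhhyyyhhyyyy"
Scanning for consecutive runs:
  'y' x 4
  'h' x 2
  'y' x 3
  'h' x 2
  'y' x 4
RLE = "y4h2y3h2y4"


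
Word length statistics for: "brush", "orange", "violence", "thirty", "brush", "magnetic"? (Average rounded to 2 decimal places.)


Lengths: "brush"=5, "orange"=6, "violence"=8, "thirty"=6, "brush"=5, "magnetic"=8
Sum = 38, Count = 6
Average = 38/6 = 6.33
= avg=6.33, min=5, max=8


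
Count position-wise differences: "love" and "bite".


Comparing character by character (same length = 4):
  Pos 0: 'l' vs 'b' !=
  Pos 1: 'o' vs 'i' !=
  Pos 2: 'v' vs 't' !=
  Pos 3: 'e' vs 'e' =
Hamming distance = 3


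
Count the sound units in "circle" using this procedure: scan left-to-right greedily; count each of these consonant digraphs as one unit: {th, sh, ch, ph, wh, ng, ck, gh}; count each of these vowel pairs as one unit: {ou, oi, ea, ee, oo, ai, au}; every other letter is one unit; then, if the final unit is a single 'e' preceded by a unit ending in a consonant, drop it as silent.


Word: "circle" (6 letters)
Left-to-right scan:
  1. 'c' (letter)
  2. 'i' (letter)
  3. 'r' (letter)
  4. 'c' (letter)
  5. 'l' (letter)
  6. 'e' (letter)
Units from scan: 6
Final unit is 'e' after a consonant -> drop as silent (-1)
Sound units = 5 units


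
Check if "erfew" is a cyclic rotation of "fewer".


Word: "fewer", Candidate: "erfew"
Method: check if candidate is substring of word+word
"fewerfewer" contains "erfew"? Yes
Is rotation = Yes


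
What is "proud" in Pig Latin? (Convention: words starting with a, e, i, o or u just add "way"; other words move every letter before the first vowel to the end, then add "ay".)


Word: "proud"
Starts with consonant(s) → move to end, add 'ay'
Consonant cluster: "pr"
Pig Latin = "oudpray"


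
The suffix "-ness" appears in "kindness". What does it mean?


Suffix: -ness
Example: kindness (kind + -ness)
Meaning = state of being


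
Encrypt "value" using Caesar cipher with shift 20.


Word: "value"
Shift: 20
Each letter → (letter + shift) mod 26:
  'v' (21) + 20 = 15 → 'p'
  'a' (0) + 20 = 20 → 'u'
  'l' (11) + 20 = 5 → 'f'
  'u' (20) + 20 = 14 → 'o'
  'e' (4) + 20 = 24 → 'y'
Result = "pufoy"


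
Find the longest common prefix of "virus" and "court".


Word 1: "virus"
Word 2: "court"
Comparing from start:
  Pos 0: 'v' != 'c' (stop)
LCP = "" (length 0)


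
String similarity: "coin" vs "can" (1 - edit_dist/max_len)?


Word 1: "coin" (length 4)
Word 2: "can" (length 3)
One optimal edit sequence:
  1. keep 'c'
  2. delete 'o'  (+1)
  3. substitute 'i' -> 'a'  (+1)
  4. keep 'n'
Edit distance = 2
Max length = max(4, 3) = 4
Similarity = 1 - 2/4
= 0.5000


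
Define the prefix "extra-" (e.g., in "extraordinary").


Prefix: extra-
As in: extraordinary -> extra- + ordinary
Meaning = beyond
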